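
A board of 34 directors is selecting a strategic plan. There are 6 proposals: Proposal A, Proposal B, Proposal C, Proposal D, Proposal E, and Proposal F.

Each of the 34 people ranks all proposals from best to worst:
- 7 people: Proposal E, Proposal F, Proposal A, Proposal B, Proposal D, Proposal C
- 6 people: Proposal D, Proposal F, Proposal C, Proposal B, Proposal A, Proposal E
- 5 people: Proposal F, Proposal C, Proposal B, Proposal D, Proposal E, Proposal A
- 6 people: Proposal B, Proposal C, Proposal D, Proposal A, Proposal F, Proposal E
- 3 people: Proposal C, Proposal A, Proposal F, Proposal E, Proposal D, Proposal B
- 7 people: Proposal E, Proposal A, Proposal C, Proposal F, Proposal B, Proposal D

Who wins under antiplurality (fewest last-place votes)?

Proposal F

Last-place votes: Proposal A 5, Proposal B 3, Proposal C 7, Proposal D 7, Proposal E 12, Proposal F 0.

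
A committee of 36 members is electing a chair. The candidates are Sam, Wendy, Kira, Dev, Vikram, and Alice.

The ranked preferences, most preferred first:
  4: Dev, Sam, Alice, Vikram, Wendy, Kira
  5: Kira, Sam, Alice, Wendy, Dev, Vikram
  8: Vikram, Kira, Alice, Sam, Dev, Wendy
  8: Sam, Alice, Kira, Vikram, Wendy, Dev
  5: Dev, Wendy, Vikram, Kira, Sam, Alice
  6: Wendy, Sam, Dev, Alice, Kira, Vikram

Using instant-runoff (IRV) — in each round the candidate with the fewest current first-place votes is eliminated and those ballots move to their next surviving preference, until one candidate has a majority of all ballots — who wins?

Sam

Round 1: Sam 8, Wendy 6, Kira 5, Dev 9, Vikram 8, Alice 0. Alice eliminated.
Round 2: Sam 8, Wendy 6, Kira 5, Dev 9, Vikram 8. Kira eliminated.
Round 3: Sam 13, Wendy 6, Dev 9, Vikram 8. Wendy eliminated.
Round 4: Sam 19, Dev 9, Vikram 8. Sam has a majority (≥19).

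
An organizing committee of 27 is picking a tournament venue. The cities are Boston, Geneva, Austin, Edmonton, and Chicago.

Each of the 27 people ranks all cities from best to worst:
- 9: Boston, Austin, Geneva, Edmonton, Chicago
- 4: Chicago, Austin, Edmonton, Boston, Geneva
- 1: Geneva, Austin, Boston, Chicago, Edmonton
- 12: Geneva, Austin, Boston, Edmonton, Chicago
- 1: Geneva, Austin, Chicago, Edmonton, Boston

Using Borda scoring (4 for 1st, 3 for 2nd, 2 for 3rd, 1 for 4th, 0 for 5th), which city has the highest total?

Boston: 9×4 + 4×1 + 1×2 + 12×2 + 1×0 = 66
Geneva: 9×2 + 4×0 + 1×4 + 12×4 + 1×4 = 74
Austin: 9×3 + 4×3 + 1×3 + 12×3 + 1×3 = 81
Edmonton: 9×1 + 4×2 + 1×0 + 12×1 + 1×1 = 30
Chicago: 9×0 + 4×4 + 1×1 + 12×0 + 1×2 = 19

Austin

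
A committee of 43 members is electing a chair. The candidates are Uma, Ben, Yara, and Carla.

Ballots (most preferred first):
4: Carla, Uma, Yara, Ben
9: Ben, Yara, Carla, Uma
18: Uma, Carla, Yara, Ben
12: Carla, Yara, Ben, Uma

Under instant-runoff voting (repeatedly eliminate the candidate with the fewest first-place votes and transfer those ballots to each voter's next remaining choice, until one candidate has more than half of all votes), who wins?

Round 1: Uma 18, Ben 9, Yara 0, Carla 16. Yara eliminated.
Round 2: Uma 18, Ben 9, Carla 16. Ben eliminated.
Round 3: Uma 18, Carla 25. Carla has a majority (≥22).

Carla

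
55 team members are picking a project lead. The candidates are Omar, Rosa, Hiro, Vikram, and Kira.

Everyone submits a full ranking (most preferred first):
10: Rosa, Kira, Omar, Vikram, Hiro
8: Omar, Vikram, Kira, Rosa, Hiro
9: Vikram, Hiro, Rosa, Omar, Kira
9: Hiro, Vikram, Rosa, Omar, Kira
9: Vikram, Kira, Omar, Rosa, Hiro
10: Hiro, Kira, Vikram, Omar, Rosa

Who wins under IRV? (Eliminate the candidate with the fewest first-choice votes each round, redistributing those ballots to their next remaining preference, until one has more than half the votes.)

Vikram

Round 1: Omar 8, Rosa 10, Hiro 19, Vikram 18, Kira 0. Kira eliminated.
Round 2: Omar 8, Rosa 10, Hiro 19, Vikram 18. Omar eliminated.
Round 3: Rosa 10, Hiro 19, Vikram 26. Rosa eliminated.
Round 4: Hiro 19, Vikram 36. Vikram has a majority (≥28).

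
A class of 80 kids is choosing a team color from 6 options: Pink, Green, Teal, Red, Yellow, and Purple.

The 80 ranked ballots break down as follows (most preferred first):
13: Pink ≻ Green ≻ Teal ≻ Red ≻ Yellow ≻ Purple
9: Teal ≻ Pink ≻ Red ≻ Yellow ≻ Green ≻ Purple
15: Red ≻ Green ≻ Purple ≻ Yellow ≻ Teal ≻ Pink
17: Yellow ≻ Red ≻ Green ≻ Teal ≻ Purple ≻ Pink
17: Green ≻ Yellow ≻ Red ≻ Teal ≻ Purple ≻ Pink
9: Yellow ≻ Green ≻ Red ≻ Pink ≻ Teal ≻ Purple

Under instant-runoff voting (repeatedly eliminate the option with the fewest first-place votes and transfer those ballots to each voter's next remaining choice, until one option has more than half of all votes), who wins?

Round 1: Pink 13, Green 17, Teal 9, Red 15, Yellow 26, Purple 0. Purple eliminated.
Round 2: Pink 13, Green 17, Teal 9, Red 15, Yellow 26. Teal eliminated.
Round 3: Pink 22, Green 17, Red 15, Yellow 26. Red eliminated.
Round 4: Pink 22, Green 32, Yellow 26. Pink eliminated.
Round 5: Green 45, Yellow 35. Green has a majority (≥41).

Green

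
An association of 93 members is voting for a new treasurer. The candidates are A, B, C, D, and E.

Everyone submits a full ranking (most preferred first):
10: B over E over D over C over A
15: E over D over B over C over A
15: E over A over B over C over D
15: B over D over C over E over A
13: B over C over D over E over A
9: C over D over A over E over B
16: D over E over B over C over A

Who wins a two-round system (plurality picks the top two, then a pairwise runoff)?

E

Round 1 first-place votes: A 0, B 38, C 9, D 16, E 30. B and E advance.
Runoff: B is ranked above E on 38 ballots, E above B on 55.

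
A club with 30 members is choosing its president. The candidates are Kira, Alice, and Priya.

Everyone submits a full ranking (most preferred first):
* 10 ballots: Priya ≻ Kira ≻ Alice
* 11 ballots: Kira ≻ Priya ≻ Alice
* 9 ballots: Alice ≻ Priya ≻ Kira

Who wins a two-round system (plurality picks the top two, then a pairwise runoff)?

Round 1 first-place votes: Kira 11, Alice 9, Priya 10. Kira and Priya advance.
Runoff: Kira is ranked above Priya on 11 ballots, Priya above Kira on 19.

Priya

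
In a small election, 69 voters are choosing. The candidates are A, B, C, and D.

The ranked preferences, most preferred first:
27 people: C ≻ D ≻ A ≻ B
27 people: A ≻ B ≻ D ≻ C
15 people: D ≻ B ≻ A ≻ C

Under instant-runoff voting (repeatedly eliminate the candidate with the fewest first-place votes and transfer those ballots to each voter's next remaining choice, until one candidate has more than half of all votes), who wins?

A

Round 1: A 27, B 0, C 27, D 15. B eliminated.
Round 2: A 27, C 27, D 15. D eliminated.
Round 3: A 42, C 27. A has a majority (≥35).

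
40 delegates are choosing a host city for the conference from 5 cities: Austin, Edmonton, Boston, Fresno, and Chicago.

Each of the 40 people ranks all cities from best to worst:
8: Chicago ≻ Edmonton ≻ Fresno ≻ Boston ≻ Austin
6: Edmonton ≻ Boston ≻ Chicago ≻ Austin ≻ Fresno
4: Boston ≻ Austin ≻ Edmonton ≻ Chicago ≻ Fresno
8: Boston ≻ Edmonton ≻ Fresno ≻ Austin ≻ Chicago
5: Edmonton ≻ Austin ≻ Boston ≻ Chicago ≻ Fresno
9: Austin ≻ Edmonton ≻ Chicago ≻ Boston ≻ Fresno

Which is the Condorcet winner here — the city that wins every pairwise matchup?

Edmonton

Edmonton vs Austin: 27–13
Edmonton vs Boston: 28–12
Edmonton vs Fresno: 40–0
Edmonton vs Chicago: 32–8
Edmonton beats every other city.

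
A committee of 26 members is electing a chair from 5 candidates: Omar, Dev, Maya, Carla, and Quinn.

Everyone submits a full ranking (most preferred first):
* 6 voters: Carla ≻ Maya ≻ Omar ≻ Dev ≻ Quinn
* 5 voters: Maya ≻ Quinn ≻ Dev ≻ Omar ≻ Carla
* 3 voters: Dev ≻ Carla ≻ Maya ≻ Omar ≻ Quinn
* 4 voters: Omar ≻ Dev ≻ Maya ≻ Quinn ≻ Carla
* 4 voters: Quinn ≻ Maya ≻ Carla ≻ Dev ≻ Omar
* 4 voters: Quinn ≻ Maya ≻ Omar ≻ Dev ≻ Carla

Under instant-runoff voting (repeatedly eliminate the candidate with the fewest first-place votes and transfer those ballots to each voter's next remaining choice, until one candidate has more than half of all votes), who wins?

Round 1: Omar 4, Dev 3, Maya 5, Carla 6, Quinn 8. Dev eliminated.
Round 2: Omar 4, Maya 5, Carla 9, Quinn 8. Omar eliminated.
Round 3: Maya 9, Carla 9, Quinn 8. Quinn eliminated.
Round 4: Maya 17, Carla 9. Maya has a majority (≥14).

Maya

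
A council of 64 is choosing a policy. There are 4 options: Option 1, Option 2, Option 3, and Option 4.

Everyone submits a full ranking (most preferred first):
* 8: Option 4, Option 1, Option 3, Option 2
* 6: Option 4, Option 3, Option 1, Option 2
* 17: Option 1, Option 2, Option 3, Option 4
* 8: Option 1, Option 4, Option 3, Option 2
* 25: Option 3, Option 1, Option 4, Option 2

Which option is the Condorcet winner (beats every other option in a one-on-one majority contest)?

Option 1 vs Option 2: 64–0
Option 1 vs Option 3: 33–31
Option 1 vs Option 4: 50–14
Option 1 beats every other option.

Option 1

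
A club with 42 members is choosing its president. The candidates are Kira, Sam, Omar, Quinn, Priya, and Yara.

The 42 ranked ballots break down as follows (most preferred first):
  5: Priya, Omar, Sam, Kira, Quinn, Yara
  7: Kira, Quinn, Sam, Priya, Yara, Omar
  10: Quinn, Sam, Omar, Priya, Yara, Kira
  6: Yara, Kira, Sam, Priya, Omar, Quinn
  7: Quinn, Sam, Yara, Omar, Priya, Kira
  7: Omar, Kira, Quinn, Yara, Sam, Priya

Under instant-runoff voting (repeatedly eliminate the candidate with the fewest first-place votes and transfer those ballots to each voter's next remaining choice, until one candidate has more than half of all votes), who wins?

Round 1: Kira 7, Sam 0, Omar 7, Quinn 17, Priya 5, Yara 6. Sam eliminated.
Round 2: Kira 7, Omar 7, Quinn 17, Priya 5, Yara 6. Priya eliminated.
Round 3: Kira 7, Omar 12, Quinn 17, Yara 6. Yara eliminated.
Round 4: Kira 13, Omar 12, Quinn 17. Omar eliminated.
Round 5: Kira 25, Quinn 17. Kira has a majority (≥22).

Kira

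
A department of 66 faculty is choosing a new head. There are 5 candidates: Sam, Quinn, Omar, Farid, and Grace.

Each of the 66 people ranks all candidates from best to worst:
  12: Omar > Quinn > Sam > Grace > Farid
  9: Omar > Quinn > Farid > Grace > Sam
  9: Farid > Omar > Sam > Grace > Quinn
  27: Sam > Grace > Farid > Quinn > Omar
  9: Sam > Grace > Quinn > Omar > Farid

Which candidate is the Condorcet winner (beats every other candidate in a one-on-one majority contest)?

Sam vs Quinn: 45–21
Sam vs Omar: 36–30
Sam vs Farid: 48–18
Sam vs Grace: 57–9
Sam beats every other candidate.

Sam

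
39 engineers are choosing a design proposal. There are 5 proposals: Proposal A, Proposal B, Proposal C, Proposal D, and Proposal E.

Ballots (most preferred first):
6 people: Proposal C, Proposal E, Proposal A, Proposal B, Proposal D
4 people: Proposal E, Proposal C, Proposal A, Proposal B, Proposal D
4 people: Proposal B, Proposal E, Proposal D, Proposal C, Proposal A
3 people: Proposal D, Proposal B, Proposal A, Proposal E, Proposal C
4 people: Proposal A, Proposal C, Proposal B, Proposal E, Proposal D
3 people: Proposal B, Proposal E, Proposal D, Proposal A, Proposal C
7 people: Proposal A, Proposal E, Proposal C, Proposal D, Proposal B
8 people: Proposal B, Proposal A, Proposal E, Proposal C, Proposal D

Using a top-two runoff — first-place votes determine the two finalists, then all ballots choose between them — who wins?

Proposal A

Round 1 first-place votes: Proposal A 11, Proposal B 15, Proposal C 6, Proposal D 3, Proposal E 4. Proposal B and Proposal A advance.
Runoff: Proposal B is ranked above Proposal A on 18 ballots, Proposal A above Proposal B on 21.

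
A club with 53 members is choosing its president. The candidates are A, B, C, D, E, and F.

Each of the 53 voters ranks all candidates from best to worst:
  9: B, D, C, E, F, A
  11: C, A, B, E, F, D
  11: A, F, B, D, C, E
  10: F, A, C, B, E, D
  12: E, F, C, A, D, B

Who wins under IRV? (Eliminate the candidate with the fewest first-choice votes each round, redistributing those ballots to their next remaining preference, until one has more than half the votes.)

C

Round 1: A 11, B 9, C 11, D 0, E 12, F 10. D eliminated.
Round 2: A 11, B 9, C 11, E 12, F 10. B eliminated.
Round 3: A 11, C 20, E 12, F 10. F eliminated.
Round 4: A 21, C 20, E 12. E eliminated.
Round 5: A 21, C 32. C has a majority (≥27).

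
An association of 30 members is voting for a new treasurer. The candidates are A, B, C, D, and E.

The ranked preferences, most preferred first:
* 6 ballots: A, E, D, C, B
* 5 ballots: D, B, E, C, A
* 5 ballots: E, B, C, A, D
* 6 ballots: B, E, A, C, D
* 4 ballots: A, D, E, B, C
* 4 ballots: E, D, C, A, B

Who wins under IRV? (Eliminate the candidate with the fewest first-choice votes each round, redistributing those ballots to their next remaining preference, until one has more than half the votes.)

B

Round 1: A 10, B 6, C 0, D 5, E 9. C eliminated.
Round 2: A 10, B 6, D 5, E 9. D eliminated.
Round 3: A 10, B 11, E 9. E eliminated.
Round 4: A 14, B 16. B has a majority (≥16).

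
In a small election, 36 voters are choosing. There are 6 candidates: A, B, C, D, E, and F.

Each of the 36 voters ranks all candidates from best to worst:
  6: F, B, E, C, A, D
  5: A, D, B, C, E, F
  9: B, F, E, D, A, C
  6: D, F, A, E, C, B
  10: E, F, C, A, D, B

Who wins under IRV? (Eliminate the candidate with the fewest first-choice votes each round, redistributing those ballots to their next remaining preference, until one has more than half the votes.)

Round 1: A 5, B 9, C 0, D 6, E 10, F 6. C eliminated.
Round 2: A 5, B 9, D 6, E 10, F 6. A eliminated.
Round 3: B 9, D 11, E 10, F 6. F eliminated.
Round 4: B 15, D 11, E 10. E eliminated.
Round 5: B 15, D 21. D has a majority (≥19).

D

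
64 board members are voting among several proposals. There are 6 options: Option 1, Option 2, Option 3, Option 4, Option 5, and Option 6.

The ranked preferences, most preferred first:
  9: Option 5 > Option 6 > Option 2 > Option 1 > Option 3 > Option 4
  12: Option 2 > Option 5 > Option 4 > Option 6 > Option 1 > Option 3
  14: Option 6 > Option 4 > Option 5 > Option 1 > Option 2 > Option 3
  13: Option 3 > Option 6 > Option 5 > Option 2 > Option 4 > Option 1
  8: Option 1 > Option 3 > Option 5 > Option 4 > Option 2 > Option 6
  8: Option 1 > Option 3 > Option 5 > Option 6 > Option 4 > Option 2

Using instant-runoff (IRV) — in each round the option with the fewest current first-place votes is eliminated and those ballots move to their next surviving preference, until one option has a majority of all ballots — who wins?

Round 1: Option 1 16, Option 2 12, Option 3 13, Option 4 0, Option 5 9, Option 6 14. Option 4 eliminated.
Round 2: Option 1 16, Option 2 12, Option 3 13, Option 5 9, Option 6 14. Option 5 eliminated.
Round 3: Option 1 16, Option 2 12, Option 3 13, Option 6 23. Option 2 eliminated.
Round 4: Option 1 16, Option 3 13, Option 6 35. Option 6 has a majority (≥33).

Option 6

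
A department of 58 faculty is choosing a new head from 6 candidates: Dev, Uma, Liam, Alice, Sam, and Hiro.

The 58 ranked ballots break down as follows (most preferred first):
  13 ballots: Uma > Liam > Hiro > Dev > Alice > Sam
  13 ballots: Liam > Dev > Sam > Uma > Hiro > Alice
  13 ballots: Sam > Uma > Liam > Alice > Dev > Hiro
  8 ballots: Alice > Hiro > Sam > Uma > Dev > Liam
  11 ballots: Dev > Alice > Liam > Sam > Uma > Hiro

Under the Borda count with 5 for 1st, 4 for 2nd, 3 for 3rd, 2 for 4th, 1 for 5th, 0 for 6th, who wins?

Dev: 13×2 + 13×4 + 13×1 + 8×1 + 11×5 = 154
Uma: 13×5 + 13×2 + 13×4 + 8×2 + 11×1 = 170
Liam: 13×4 + 13×5 + 13×3 + 8×0 + 11×3 = 189
Alice: 13×1 + 13×0 + 13×2 + 8×5 + 11×4 = 123
Sam: 13×0 + 13×3 + 13×5 + 8×3 + 11×2 = 150
Hiro: 13×3 + 13×1 + 13×0 + 8×4 + 11×0 = 84

Liam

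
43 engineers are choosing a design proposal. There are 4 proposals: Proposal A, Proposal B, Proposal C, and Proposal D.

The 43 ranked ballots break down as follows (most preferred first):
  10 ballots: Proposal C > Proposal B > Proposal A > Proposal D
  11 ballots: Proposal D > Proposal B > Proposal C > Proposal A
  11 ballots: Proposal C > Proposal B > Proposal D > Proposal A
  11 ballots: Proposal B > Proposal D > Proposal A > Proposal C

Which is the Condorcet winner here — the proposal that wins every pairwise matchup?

Proposal B vs Proposal A: 43–0
Proposal B vs Proposal C: 22–21
Proposal B vs Proposal D: 32–11
Proposal B beats every other proposal.

Proposal B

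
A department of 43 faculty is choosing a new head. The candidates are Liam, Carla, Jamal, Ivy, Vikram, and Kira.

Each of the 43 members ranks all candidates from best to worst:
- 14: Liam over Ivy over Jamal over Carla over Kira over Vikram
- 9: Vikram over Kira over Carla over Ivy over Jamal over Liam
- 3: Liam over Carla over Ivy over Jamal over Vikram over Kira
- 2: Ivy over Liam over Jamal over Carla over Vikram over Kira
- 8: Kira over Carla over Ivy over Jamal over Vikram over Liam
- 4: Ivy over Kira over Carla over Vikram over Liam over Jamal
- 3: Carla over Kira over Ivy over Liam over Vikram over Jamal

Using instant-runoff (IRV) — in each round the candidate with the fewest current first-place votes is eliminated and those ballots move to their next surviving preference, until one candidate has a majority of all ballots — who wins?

Kira

Round 1: Liam 17, Carla 3, Jamal 0, Ivy 6, Vikram 9, Kira 8. Jamal eliminated.
Round 2: Liam 17, Carla 3, Ivy 6, Vikram 9, Kira 8. Carla eliminated.
Round 3: Liam 17, Ivy 6, Vikram 9, Kira 11. Ivy eliminated.
Round 4: Liam 19, Vikram 9, Kira 15. Vikram eliminated.
Round 5: Liam 19, Kira 24. Kira has a majority (≥22).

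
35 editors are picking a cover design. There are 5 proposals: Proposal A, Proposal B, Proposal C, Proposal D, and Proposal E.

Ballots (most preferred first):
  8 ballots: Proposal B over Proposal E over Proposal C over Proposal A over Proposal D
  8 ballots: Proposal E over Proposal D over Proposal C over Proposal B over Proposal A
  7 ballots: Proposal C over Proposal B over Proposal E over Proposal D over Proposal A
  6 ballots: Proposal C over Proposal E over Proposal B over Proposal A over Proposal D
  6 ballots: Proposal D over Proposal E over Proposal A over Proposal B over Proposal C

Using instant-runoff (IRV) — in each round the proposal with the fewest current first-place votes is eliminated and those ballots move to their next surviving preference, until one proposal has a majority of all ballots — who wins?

Proposal E

Round 1: Proposal A 0, Proposal B 8, Proposal C 13, Proposal D 6, Proposal E 8. Proposal A eliminated.
Round 2: Proposal B 8, Proposal C 13, Proposal D 6, Proposal E 8. Proposal D eliminated.
Round 3: Proposal B 8, Proposal C 13, Proposal E 14. Proposal B eliminated.
Round 4: Proposal C 13, Proposal E 22. Proposal E has a majority (≥18).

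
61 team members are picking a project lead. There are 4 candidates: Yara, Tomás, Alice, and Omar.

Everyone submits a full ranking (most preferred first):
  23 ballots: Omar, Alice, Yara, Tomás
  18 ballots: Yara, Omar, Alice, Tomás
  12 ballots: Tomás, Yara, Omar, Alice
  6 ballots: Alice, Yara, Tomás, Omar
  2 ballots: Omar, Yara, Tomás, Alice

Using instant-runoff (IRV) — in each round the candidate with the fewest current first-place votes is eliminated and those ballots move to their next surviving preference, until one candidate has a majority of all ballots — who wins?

Round 1: Yara 18, Tomás 12, Alice 6, Omar 25. Alice eliminated.
Round 2: Yara 24, Tomás 12, Omar 25. Tomás eliminated.
Round 3: Yara 36, Omar 25. Yara has a majority (≥31).

Yara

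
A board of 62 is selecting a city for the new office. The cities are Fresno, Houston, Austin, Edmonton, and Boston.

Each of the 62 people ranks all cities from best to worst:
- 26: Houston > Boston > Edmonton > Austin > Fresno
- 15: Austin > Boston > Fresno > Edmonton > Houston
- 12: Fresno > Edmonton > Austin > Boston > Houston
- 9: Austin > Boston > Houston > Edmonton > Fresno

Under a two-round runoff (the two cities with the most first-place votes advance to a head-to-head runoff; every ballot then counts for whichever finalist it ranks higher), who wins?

Round 1 first-place votes: Fresno 12, Houston 26, Austin 24, Edmonton 0, Boston 0. Houston and Austin advance.
Runoff: Houston is ranked above Austin on 26 ballots, Austin above Houston on 36.

Austin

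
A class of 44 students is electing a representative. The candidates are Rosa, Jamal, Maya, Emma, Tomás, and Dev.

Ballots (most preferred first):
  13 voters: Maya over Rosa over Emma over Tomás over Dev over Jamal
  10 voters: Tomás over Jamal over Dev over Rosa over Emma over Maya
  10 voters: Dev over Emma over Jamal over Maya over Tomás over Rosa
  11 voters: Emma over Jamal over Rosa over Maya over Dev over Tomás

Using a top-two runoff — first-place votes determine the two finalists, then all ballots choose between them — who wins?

Round 1 first-place votes: Rosa 0, Jamal 0, Maya 13, Emma 11, Tomás 10, Dev 10. Maya and Emma advance.
Runoff: Maya is ranked above Emma on 13 ballots, Emma above Maya on 31.

Emma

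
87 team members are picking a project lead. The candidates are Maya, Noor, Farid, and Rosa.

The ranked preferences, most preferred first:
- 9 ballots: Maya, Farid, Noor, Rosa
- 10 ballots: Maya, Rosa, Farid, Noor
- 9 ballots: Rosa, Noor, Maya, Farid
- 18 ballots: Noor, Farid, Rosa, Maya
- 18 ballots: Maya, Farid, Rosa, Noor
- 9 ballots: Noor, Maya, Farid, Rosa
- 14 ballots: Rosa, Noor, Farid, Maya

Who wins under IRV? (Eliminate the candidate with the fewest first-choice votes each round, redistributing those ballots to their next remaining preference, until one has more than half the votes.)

Round 1: Maya 37, Noor 27, Farid 0, Rosa 23. Farid eliminated.
Round 2: Maya 37, Noor 27, Rosa 23. Rosa eliminated.
Round 3: Maya 37, Noor 50. Noor has a majority (≥44).

Noor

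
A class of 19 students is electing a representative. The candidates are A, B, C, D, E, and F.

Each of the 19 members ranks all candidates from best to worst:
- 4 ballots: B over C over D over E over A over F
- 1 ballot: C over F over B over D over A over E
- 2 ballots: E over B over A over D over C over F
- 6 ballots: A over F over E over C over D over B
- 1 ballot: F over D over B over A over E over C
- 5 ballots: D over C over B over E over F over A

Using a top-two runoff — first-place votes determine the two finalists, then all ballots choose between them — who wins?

D

Round 1 first-place votes: A 6, B 4, C 1, D 5, E 2, F 1. A and D advance.
Runoff: A is ranked above D on 8 ballots, D above A on 11.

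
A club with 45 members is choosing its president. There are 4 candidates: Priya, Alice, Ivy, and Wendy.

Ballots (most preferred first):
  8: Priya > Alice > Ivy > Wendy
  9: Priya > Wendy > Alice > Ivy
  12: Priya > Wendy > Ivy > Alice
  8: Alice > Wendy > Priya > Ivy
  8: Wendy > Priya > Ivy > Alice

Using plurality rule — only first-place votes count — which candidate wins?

First-place votes: Priya 29, Alice 8, Ivy 0, Wendy 8.

Priya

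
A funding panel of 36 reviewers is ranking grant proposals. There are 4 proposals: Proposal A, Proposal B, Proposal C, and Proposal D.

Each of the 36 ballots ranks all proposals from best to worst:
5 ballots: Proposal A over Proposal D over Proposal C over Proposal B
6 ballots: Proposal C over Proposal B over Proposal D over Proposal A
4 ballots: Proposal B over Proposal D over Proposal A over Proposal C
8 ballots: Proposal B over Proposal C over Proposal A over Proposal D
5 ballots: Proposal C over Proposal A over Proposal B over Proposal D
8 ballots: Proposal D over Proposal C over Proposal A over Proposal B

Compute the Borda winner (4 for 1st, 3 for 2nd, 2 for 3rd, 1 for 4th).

Proposal C

Proposal A: 5×4 + 6×1 + 4×2 + 8×2 + 5×3 + 8×2 = 81
Proposal B: 5×1 + 6×3 + 4×4 + 8×4 + 5×2 + 8×1 = 89
Proposal C: 5×2 + 6×4 + 4×1 + 8×3 + 5×4 + 8×3 = 106
Proposal D: 5×3 + 6×2 + 4×3 + 8×1 + 5×1 + 8×4 = 84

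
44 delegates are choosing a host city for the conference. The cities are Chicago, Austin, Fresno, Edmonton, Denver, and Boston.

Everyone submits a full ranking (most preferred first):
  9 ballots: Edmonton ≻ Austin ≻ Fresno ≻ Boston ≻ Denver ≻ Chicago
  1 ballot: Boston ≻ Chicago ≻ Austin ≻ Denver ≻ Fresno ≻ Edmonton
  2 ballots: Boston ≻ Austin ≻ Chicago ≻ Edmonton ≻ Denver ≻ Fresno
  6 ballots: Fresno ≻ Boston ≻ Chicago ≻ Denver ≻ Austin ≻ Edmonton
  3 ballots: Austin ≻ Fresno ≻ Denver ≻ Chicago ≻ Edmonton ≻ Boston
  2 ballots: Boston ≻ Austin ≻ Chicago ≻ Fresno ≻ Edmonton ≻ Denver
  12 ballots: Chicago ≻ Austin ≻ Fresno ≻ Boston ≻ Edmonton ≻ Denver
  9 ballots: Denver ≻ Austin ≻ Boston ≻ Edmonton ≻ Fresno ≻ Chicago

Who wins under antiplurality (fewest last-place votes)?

Last-place votes: Chicago 18, Austin 0, Fresno 2, Edmonton 7, Denver 14, Boston 3.

Austin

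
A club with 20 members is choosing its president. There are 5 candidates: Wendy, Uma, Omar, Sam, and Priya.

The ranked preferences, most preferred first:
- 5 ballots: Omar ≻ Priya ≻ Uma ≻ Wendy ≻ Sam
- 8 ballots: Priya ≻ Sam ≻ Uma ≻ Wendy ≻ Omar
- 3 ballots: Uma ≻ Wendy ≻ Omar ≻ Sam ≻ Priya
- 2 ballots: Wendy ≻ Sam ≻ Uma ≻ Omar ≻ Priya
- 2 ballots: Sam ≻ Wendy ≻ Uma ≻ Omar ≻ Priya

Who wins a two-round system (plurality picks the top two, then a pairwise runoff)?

Round 1 first-place votes: Wendy 2, Uma 3, Omar 5, Sam 2, Priya 8. Priya and Omar advance.
Runoff: Priya is ranked above Omar on 8 ballots, Omar above Priya on 12.

Omar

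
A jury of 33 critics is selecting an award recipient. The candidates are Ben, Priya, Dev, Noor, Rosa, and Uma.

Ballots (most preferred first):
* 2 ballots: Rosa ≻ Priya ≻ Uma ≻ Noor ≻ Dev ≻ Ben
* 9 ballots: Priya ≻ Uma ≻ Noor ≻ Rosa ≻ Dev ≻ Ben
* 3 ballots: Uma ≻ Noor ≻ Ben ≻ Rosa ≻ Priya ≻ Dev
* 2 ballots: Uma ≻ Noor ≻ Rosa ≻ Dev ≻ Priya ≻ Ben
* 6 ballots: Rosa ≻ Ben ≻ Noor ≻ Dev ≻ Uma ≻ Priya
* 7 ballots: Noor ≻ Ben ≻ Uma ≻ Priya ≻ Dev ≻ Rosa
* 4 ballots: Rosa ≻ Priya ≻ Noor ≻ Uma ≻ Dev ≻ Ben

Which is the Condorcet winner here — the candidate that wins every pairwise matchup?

Noor

Noor vs Ben: 27–6
Noor vs Priya: 18–15
Noor vs Dev: 33–0
Noor vs Rosa: 21–12
Noor vs Uma: 17–16
Noor beats every other candidate.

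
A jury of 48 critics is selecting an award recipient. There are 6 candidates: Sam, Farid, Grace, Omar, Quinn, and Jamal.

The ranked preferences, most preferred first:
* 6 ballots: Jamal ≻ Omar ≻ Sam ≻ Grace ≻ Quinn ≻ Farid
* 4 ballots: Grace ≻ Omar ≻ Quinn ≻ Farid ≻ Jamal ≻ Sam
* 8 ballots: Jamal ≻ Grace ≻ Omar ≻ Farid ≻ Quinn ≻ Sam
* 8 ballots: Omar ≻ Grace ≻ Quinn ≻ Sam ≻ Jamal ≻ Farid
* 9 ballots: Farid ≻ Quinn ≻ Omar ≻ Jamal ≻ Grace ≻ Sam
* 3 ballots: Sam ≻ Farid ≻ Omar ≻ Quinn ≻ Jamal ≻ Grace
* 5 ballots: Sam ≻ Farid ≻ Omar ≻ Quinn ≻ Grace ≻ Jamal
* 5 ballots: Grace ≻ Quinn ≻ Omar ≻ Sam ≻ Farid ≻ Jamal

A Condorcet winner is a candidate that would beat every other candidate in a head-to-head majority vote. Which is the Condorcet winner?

Omar vs Sam: 40–8
Omar vs Farid: 31–17
Omar vs Grace: 31–17
Omar vs Quinn: 34–14
Omar vs Jamal: 34–14
Omar beats every other candidate.

Omar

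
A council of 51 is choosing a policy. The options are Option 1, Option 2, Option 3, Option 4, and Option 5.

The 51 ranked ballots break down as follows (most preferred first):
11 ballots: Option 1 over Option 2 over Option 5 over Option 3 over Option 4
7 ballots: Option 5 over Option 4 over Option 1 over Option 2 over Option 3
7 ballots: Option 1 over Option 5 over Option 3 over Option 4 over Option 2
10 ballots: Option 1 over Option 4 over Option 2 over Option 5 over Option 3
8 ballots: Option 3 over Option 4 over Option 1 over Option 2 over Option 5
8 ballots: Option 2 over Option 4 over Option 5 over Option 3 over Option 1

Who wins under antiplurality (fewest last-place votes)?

Last-place votes: Option 1 8, Option 2 7, Option 3 17, Option 4 11, Option 5 8.

Option 2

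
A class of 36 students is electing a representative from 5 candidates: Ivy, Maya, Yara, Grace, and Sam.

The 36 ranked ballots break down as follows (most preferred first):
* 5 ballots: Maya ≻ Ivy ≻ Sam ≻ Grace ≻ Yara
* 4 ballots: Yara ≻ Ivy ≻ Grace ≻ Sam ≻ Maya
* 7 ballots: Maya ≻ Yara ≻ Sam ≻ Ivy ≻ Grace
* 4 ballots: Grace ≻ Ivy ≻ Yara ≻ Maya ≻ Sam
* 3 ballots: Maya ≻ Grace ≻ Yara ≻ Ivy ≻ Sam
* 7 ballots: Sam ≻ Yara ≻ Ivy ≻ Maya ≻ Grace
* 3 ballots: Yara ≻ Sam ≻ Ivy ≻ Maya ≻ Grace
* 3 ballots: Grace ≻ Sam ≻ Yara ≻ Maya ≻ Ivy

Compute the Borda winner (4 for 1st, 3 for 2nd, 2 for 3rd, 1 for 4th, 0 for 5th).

Ivy: 5×3 + 4×3 + 7×1 + 4×3 + 3×1 + 7×2 + 3×2 + 3×0 = 69
Maya: 5×4 + 4×0 + 7×4 + 4×1 + 3×4 + 7×1 + 3×1 + 3×1 = 77
Yara: 5×0 + 4×4 + 7×3 + 4×2 + 3×2 + 7×3 + 3×4 + 3×2 = 90
Grace: 5×1 + 4×2 + 7×0 + 4×4 + 3×3 + 7×0 + 3×0 + 3×4 = 50
Sam: 5×2 + 4×1 + 7×2 + 4×0 + 3×0 + 7×4 + 3×3 + 3×3 = 74

Yara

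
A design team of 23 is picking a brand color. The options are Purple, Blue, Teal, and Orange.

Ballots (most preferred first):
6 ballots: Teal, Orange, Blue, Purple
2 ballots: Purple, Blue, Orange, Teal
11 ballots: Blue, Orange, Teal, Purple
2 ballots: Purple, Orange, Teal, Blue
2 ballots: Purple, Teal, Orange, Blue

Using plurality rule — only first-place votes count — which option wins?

First-place votes: Purple 6, Blue 11, Teal 6, Orange 0.

Blue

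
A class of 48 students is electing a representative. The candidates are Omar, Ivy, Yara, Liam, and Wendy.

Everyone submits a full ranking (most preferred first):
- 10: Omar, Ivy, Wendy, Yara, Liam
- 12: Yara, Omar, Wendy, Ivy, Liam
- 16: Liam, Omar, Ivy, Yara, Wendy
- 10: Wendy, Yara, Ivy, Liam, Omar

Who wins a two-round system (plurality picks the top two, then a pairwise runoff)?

Yara

Round 1 first-place votes: Omar 10, Ivy 0, Yara 12, Liam 16, Wendy 10. Liam and Yara advance.
Runoff: Liam is ranked above Yara on 16 ballots, Yara above Liam on 32.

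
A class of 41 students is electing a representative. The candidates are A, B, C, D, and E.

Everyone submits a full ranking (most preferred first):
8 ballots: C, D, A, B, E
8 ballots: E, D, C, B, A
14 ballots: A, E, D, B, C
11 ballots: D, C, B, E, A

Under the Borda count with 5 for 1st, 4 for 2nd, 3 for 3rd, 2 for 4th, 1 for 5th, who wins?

A: 8×3 + 8×1 + 14×5 + 11×1 = 113
B: 8×2 + 8×2 + 14×2 + 11×3 = 93
C: 8×5 + 8×3 + 14×1 + 11×4 = 122
D: 8×4 + 8×4 + 14×3 + 11×5 = 161
E: 8×1 + 8×5 + 14×4 + 11×2 = 126

D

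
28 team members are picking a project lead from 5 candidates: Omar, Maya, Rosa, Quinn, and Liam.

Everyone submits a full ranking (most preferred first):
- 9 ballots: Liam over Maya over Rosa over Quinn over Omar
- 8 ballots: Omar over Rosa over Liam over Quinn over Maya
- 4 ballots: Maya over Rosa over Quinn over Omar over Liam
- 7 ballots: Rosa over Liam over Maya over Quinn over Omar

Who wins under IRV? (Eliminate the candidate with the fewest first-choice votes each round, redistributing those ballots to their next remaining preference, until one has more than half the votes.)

Round 1: Omar 8, Maya 4, Rosa 7, Quinn 0, Liam 9. Quinn eliminated.
Round 2: Omar 8, Maya 4, Rosa 7, Liam 9. Maya eliminated.
Round 3: Omar 8, Rosa 11, Liam 9. Omar eliminated.
Round 4: Rosa 19, Liam 9. Rosa has a majority (≥15).

Rosa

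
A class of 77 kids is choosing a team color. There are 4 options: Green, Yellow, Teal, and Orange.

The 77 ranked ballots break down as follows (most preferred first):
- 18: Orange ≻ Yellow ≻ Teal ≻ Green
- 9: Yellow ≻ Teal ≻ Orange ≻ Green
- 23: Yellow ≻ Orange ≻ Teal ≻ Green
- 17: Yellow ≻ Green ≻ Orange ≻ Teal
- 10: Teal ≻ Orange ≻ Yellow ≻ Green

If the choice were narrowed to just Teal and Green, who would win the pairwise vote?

Teal

Teal is ranked above Green on 60 ballots; Green above Teal on 17.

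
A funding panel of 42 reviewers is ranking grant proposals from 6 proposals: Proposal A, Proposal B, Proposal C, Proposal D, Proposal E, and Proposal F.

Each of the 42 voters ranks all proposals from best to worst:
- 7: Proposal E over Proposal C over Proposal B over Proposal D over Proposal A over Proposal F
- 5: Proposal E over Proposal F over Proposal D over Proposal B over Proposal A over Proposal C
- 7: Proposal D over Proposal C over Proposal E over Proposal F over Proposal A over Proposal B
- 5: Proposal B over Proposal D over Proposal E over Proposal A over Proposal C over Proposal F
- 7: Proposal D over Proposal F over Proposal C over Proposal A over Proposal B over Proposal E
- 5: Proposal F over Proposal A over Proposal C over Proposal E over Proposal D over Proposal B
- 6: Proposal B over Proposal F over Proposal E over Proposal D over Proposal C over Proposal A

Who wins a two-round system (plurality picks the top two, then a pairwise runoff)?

Proposal E

Round 1 first-place votes: Proposal A 0, Proposal B 11, Proposal C 0, Proposal D 14, Proposal E 12, Proposal F 5. Proposal D and Proposal E advance.
Runoff: Proposal D is ranked above Proposal E on 19 ballots, Proposal E above Proposal D on 23.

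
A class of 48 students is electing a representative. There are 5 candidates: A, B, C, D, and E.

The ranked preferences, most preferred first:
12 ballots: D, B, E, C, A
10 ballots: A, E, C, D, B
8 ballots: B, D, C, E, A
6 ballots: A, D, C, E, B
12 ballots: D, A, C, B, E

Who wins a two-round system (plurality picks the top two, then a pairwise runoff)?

Round 1 first-place votes: A 16, B 8, C 0, D 24, E 0. D and A advance.
Runoff: D is ranked above A on 32 ballots, A above D on 16.

D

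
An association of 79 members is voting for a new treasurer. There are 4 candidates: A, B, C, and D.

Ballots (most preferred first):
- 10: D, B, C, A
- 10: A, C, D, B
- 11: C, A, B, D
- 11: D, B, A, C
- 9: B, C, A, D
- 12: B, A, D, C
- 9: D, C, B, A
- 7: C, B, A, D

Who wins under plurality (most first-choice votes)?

D

First-place votes: A 10, B 21, C 18, D 30.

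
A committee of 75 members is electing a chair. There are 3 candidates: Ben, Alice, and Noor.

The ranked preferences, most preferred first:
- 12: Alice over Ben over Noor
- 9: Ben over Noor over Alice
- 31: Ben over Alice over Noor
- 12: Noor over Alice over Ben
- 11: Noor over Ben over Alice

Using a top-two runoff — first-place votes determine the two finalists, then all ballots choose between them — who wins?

Ben

Round 1 first-place votes: Ben 40, Alice 12, Noor 23. Ben and Noor advance.
Runoff: Ben is ranked above Noor on 52 ballots, Noor above Ben on 23.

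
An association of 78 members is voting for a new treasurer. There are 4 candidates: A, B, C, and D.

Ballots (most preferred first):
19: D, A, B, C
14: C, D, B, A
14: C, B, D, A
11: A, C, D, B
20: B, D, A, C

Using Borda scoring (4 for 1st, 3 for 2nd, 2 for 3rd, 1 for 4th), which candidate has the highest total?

A: 19×3 + 14×1 + 14×1 + 11×4 + 20×2 = 169
B: 19×2 + 14×2 + 14×3 + 11×1 + 20×4 = 199
C: 19×1 + 14×4 + 14×4 + 11×3 + 20×1 = 184
D: 19×4 + 14×3 + 14×2 + 11×2 + 20×3 = 228

D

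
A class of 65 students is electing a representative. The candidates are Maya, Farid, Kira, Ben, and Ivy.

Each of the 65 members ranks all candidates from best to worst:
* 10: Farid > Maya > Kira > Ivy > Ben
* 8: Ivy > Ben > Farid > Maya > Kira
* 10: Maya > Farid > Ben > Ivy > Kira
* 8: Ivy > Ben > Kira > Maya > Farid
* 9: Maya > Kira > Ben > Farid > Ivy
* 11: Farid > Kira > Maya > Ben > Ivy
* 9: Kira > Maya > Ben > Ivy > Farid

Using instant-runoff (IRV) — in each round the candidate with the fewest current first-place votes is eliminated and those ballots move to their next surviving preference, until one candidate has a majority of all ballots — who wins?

Maya

Round 1: Maya 19, Farid 21, Kira 9, Ben 0, Ivy 16. Ben eliminated.
Round 2: Maya 19, Farid 21, Kira 9, Ivy 16. Kira eliminated.
Round 3: Maya 28, Farid 21, Ivy 16. Ivy eliminated.
Round 4: Maya 36, Farid 29. Maya has a majority (≥33).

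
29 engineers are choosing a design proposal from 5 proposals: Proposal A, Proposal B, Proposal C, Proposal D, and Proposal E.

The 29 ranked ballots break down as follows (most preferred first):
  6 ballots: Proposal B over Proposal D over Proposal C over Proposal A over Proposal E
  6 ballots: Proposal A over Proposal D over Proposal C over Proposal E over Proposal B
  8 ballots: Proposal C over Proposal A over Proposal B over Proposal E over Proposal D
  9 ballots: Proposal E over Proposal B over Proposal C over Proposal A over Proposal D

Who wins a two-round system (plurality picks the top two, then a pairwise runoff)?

Proposal C

Round 1 first-place votes: Proposal A 6, Proposal B 6, Proposal C 8, Proposal D 0, Proposal E 9. Proposal E and Proposal C advance.
Runoff: Proposal E is ranked above Proposal C on 9 ballots, Proposal C above Proposal E on 20.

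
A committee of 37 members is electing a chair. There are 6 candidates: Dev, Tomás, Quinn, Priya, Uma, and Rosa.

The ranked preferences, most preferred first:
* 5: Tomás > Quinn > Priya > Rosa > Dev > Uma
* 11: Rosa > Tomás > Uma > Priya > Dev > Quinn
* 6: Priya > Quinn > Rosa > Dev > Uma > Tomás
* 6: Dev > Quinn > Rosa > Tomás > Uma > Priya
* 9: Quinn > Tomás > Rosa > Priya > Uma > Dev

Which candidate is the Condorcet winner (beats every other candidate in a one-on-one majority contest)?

Quinn vs Dev: 20–17
Quinn vs Tomás: 21–16
Quinn vs Priya: 20–17
Quinn vs Uma: 26–11
Quinn vs Rosa: 26–11
Quinn beats every other candidate.

Quinn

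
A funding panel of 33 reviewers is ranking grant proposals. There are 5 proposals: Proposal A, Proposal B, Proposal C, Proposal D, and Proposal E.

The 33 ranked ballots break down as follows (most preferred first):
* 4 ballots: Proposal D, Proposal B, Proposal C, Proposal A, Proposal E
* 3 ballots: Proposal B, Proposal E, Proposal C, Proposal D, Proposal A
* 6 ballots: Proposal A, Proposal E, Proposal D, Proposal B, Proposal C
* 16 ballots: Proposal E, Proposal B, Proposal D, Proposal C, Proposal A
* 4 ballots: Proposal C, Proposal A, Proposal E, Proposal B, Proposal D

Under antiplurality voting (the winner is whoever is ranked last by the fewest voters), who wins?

Proposal B

Last-place votes: Proposal A 19, Proposal B 0, Proposal C 6, Proposal D 4, Proposal E 4.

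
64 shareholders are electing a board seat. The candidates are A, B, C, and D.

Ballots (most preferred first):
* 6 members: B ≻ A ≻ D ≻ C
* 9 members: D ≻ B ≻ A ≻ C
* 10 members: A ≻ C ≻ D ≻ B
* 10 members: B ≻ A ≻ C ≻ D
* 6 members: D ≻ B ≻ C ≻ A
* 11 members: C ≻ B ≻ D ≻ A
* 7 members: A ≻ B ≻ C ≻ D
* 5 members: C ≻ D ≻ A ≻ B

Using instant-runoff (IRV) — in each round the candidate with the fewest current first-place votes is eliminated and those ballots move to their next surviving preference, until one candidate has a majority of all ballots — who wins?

Round 1: A 17, B 16, C 16, D 15. D eliminated.
Round 2: A 17, B 31, C 16. C eliminated.
Round 3: A 22, B 42. B has a majority (≥33).

B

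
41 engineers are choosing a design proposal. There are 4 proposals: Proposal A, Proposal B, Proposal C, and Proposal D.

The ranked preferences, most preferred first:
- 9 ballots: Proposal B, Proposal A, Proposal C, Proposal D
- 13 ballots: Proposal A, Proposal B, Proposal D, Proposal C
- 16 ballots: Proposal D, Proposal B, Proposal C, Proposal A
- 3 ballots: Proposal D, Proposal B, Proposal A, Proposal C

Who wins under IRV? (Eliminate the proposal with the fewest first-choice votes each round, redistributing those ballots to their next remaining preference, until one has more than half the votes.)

Round 1: Proposal A 13, Proposal B 9, Proposal C 0, Proposal D 19. Proposal C eliminated.
Round 2: Proposal A 13, Proposal B 9, Proposal D 19. Proposal B eliminated.
Round 3: Proposal A 22, Proposal D 19. Proposal A has a majority (≥21).

Proposal A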